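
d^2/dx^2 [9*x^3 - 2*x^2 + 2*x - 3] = 54*x - 4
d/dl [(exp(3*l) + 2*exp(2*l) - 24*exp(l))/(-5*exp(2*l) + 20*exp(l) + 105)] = (-exp(4*l) + 8*exp(3*l) + 47*exp(2*l) + 84*exp(l) - 504)*exp(l)/(5*(exp(4*l) - 8*exp(3*l) - 26*exp(2*l) + 168*exp(l) + 441))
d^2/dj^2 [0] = 0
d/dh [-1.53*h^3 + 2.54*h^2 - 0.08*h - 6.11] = -4.59*h^2 + 5.08*h - 0.08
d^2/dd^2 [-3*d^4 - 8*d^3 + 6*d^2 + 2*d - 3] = -36*d^2 - 48*d + 12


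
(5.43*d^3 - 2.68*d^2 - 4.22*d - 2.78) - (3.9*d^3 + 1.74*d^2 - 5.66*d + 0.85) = 1.53*d^3 - 4.42*d^2 + 1.44*d - 3.63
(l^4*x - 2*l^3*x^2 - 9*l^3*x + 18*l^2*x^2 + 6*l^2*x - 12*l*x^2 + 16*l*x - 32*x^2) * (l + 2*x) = l^5*x - 9*l^4*x - 4*l^3*x^3 + 6*l^3*x + 36*l^2*x^3 + 16*l^2*x - 24*l*x^3 - 64*x^3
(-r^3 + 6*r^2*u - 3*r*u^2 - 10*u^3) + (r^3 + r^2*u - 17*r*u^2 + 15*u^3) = 7*r^2*u - 20*r*u^2 + 5*u^3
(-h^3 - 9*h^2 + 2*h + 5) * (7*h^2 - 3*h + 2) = -7*h^5 - 60*h^4 + 39*h^3 + 11*h^2 - 11*h + 10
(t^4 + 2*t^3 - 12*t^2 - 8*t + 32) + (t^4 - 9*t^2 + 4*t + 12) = 2*t^4 + 2*t^3 - 21*t^2 - 4*t + 44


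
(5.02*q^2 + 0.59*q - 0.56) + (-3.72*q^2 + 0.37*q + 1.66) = 1.3*q^2 + 0.96*q + 1.1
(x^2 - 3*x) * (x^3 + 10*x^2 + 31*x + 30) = x^5 + 7*x^4 + x^3 - 63*x^2 - 90*x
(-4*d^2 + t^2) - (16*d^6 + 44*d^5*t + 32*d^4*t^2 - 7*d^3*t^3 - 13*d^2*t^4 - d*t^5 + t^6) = -16*d^6 - 44*d^5*t - 32*d^4*t^2 + 7*d^3*t^3 + 13*d^2*t^4 - 4*d^2 + d*t^5 - t^6 + t^2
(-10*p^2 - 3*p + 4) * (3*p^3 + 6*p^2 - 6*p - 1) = -30*p^5 - 69*p^4 + 54*p^3 + 52*p^2 - 21*p - 4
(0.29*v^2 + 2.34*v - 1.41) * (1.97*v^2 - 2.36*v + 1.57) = 0.5713*v^4 + 3.9254*v^3 - 7.8448*v^2 + 7.0014*v - 2.2137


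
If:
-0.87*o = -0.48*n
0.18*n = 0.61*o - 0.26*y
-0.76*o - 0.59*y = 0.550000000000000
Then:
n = -0.71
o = -0.39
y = -0.43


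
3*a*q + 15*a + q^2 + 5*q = (3*a + q)*(q + 5)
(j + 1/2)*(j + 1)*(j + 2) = j^3 + 7*j^2/2 + 7*j/2 + 1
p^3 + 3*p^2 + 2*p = p*(p + 1)*(p + 2)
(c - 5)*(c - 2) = c^2 - 7*c + 10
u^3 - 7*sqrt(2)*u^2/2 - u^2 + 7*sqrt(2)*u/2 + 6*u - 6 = (u - 1)*(u - 2*sqrt(2))*(u - 3*sqrt(2)/2)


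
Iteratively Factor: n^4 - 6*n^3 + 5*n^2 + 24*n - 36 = (n - 3)*(n^3 - 3*n^2 - 4*n + 12) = (n - 3)^2*(n^2 - 4) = (n - 3)^2*(n - 2)*(n + 2)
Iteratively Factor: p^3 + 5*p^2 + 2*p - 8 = (p + 2)*(p^2 + 3*p - 4) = (p - 1)*(p + 2)*(p + 4)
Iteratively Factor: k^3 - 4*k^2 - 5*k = (k)*(k^2 - 4*k - 5) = k*(k + 1)*(k - 5)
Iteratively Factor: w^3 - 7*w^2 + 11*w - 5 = (w - 5)*(w^2 - 2*w + 1) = (w - 5)*(w - 1)*(w - 1)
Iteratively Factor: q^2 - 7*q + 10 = (q - 2)*(q - 5)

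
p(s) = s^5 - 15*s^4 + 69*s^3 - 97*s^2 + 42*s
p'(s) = 5*s^4 - 60*s^3 + 207*s^2 - 194*s + 42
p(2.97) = 140.75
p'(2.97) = 108.90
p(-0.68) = -98.46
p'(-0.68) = 289.57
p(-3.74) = -8790.05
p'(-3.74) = 7780.08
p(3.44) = 186.65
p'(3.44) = 81.91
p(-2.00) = -1296.00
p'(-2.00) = 1818.00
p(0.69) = 2.22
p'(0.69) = -11.88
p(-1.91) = -1139.92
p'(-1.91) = 1652.31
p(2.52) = 90.77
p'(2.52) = 109.11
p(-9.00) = -216000.00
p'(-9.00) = 95100.00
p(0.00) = 0.00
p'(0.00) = 42.00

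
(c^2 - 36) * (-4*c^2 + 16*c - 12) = -4*c^4 + 16*c^3 + 132*c^2 - 576*c + 432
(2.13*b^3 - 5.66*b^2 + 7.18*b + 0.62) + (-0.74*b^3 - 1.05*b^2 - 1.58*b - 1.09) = 1.39*b^3 - 6.71*b^2 + 5.6*b - 0.47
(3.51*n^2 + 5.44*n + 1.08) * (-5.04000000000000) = -17.6904*n^2 - 27.4176*n - 5.4432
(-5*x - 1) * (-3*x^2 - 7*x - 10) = 15*x^3 + 38*x^2 + 57*x + 10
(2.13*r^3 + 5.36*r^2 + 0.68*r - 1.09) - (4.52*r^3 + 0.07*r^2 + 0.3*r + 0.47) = -2.39*r^3 + 5.29*r^2 + 0.38*r - 1.56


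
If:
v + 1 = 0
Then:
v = -1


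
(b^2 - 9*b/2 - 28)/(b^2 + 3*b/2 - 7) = (b - 8)/(b - 2)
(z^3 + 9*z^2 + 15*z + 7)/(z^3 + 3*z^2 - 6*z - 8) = (z^2 + 8*z + 7)/(z^2 + 2*z - 8)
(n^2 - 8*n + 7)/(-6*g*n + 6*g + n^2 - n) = (7 - n)/(6*g - n)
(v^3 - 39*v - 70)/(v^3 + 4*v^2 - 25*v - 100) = (v^2 - 5*v - 14)/(v^2 - v - 20)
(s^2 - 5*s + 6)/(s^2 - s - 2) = (s - 3)/(s + 1)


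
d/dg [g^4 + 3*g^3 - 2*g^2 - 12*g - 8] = 4*g^3 + 9*g^2 - 4*g - 12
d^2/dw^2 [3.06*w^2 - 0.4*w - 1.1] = 6.12000000000000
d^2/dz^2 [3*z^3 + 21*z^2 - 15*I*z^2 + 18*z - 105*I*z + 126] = 18*z + 42 - 30*I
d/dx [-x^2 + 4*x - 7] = 4 - 2*x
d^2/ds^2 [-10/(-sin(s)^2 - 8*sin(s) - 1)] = 20*(-2*sin(s)^4 - 12*sin(s)^3 - 27*sin(s)^2 + 28*sin(s) + 63)/(sin(s)^2 + 8*sin(s) + 1)^3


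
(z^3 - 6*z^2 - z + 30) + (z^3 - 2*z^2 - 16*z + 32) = 2*z^3 - 8*z^2 - 17*z + 62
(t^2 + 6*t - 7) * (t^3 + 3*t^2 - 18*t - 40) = t^5 + 9*t^4 - 7*t^3 - 169*t^2 - 114*t + 280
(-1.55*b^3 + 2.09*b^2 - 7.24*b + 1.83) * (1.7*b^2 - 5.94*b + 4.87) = -2.635*b^5 + 12.76*b^4 - 32.2711*b^3 + 56.2949*b^2 - 46.129*b + 8.9121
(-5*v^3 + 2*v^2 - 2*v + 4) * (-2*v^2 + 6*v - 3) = 10*v^5 - 34*v^4 + 31*v^3 - 26*v^2 + 30*v - 12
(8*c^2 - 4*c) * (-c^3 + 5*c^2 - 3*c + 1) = -8*c^5 + 44*c^4 - 44*c^3 + 20*c^2 - 4*c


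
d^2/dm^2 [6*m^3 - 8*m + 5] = 36*m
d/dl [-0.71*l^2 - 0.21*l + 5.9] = -1.42*l - 0.21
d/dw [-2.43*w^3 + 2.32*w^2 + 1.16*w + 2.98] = -7.29*w^2 + 4.64*w + 1.16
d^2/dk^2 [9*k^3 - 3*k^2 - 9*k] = 54*k - 6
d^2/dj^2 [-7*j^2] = -14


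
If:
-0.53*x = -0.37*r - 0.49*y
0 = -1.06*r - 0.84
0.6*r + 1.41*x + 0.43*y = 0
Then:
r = -0.79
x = 0.12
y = 0.72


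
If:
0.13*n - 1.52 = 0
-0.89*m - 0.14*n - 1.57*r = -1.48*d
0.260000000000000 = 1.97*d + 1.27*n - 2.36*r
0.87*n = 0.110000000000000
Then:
No Solution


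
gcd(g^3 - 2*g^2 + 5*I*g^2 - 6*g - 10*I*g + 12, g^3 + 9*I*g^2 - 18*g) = g + 3*I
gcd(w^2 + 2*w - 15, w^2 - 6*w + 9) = w - 3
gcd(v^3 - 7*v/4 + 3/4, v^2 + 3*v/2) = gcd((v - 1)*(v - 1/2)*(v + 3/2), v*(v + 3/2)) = v + 3/2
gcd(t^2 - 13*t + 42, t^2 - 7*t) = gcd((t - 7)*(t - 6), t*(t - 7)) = t - 7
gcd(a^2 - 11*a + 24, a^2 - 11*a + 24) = a^2 - 11*a + 24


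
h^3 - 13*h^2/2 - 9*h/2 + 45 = (h - 6)*(h - 3)*(h + 5/2)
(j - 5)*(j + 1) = j^2 - 4*j - 5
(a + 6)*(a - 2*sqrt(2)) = a^2 - 2*sqrt(2)*a + 6*a - 12*sqrt(2)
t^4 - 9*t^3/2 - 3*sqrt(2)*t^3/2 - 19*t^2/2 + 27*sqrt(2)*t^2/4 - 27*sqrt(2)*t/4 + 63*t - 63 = (t - 3)*(t - 3/2)*(t - 7*sqrt(2)/2)*(t + 2*sqrt(2))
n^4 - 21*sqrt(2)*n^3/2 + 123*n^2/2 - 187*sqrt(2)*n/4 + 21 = (n - 6*sqrt(2))*(n - 7*sqrt(2)/2)*(n - sqrt(2)/2)^2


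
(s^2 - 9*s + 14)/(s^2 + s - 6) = (s - 7)/(s + 3)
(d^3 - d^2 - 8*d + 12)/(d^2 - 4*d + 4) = d + 3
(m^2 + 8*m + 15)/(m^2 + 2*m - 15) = (m + 3)/(m - 3)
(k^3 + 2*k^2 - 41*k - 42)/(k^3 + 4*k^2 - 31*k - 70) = (k^2 - 5*k - 6)/(k^2 - 3*k - 10)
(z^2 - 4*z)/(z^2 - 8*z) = (z - 4)/(z - 8)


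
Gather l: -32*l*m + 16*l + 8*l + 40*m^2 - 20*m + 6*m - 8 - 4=l*(24 - 32*m) + 40*m^2 - 14*m - 12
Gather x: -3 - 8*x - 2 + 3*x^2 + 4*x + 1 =3*x^2 - 4*x - 4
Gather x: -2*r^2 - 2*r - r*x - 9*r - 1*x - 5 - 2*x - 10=-2*r^2 - 11*r + x*(-r - 3) - 15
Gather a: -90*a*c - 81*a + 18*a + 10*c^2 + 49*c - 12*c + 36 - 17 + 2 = a*(-90*c - 63) + 10*c^2 + 37*c + 21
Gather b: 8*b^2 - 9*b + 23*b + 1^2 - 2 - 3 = 8*b^2 + 14*b - 4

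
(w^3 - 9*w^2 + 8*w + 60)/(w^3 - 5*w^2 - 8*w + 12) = (w - 5)/(w - 1)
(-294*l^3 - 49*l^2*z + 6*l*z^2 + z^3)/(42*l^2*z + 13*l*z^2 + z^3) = (-7*l + z)/z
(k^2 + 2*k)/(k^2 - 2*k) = (k + 2)/(k - 2)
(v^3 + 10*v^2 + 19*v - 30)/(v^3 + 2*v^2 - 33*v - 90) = (v^2 + 5*v - 6)/(v^2 - 3*v - 18)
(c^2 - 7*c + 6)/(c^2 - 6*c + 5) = (c - 6)/(c - 5)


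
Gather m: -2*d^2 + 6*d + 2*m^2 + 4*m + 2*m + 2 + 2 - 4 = -2*d^2 + 6*d + 2*m^2 + 6*m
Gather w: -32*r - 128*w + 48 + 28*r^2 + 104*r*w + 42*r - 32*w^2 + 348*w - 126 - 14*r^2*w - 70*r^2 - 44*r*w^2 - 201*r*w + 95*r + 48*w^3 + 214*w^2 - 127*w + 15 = -42*r^2 + 105*r + 48*w^3 + w^2*(182 - 44*r) + w*(-14*r^2 - 97*r + 93) - 63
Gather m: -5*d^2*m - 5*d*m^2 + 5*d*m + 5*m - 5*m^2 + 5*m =m^2*(-5*d - 5) + m*(-5*d^2 + 5*d + 10)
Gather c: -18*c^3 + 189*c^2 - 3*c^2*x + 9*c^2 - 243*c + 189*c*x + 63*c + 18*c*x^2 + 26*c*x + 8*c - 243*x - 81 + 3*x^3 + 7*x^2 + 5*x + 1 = -18*c^3 + c^2*(198 - 3*x) + c*(18*x^2 + 215*x - 172) + 3*x^3 + 7*x^2 - 238*x - 80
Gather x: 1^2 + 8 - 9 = 0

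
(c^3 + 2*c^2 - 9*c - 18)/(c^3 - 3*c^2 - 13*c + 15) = (c^2 - c - 6)/(c^2 - 6*c + 5)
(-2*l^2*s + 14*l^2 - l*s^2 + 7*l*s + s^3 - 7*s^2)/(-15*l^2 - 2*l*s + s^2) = (2*l^2*s - 14*l^2 + l*s^2 - 7*l*s - s^3 + 7*s^2)/(15*l^2 + 2*l*s - s^2)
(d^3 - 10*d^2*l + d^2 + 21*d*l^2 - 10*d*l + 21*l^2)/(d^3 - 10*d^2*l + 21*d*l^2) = (d + 1)/d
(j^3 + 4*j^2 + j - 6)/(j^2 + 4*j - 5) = (j^2 + 5*j + 6)/(j + 5)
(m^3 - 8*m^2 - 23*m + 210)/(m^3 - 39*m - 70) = (m - 6)/(m + 2)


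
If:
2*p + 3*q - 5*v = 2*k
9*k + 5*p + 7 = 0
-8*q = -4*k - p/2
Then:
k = -80*v/71 - 49/71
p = 144*v/71 - 56/355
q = -31*v/71 - 126/355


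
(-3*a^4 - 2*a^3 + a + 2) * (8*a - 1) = -24*a^5 - 13*a^4 + 2*a^3 + 8*a^2 + 15*a - 2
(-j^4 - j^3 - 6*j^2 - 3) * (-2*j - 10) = 2*j^5 + 12*j^4 + 22*j^3 + 60*j^2 + 6*j + 30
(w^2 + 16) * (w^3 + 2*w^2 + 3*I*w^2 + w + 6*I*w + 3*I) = w^5 + 2*w^4 + 3*I*w^4 + 17*w^3 + 6*I*w^3 + 32*w^2 + 51*I*w^2 + 16*w + 96*I*w + 48*I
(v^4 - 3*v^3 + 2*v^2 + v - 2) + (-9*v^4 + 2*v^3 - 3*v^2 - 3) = -8*v^4 - v^3 - v^2 + v - 5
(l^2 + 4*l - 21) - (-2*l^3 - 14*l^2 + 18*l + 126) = 2*l^3 + 15*l^2 - 14*l - 147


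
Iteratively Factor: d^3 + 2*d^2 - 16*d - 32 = (d + 2)*(d^2 - 16) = (d - 4)*(d + 2)*(d + 4)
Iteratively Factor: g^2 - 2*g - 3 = (g + 1)*(g - 3)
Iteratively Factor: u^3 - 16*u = (u)*(u^2 - 16) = u*(u - 4)*(u + 4)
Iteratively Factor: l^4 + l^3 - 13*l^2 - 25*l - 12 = (l - 4)*(l^3 + 5*l^2 + 7*l + 3) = (l - 4)*(l + 1)*(l^2 + 4*l + 3) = (l - 4)*(l + 1)^2*(l + 3)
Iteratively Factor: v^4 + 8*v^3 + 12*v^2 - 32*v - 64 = (v + 2)*(v^3 + 6*v^2 - 32) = (v + 2)*(v + 4)*(v^2 + 2*v - 8) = (v - 2)*(v + 2)*(v + 4)*(v + 4)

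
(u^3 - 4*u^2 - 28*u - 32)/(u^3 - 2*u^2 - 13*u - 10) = (u^2 - 6*u - 16)/(u^2 - 4*u - 5)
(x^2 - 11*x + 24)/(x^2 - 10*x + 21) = (x - 8)/(x - 7)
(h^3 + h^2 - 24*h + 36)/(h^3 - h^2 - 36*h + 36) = (h^2 - 5*h + 6)/(h^2 - 7*h + 6)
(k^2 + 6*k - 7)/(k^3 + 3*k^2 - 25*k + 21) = 1/(k - 3)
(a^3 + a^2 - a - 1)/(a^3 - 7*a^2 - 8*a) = (a^2 - 1)/(a*(a - 8))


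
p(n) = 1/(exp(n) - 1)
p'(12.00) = 0.00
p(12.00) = 0.00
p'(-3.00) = -0.06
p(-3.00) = -1.05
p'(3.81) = -0.02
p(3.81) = 0.02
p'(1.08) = -0.78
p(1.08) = 0.51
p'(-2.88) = -0.06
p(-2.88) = -1.06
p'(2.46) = -0.10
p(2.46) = 0.09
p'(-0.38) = -6.84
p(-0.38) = -3.16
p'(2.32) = -0.12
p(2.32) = 0.11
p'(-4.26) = -0.01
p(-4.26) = -1.01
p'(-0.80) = -1.48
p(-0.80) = -1.82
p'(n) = -exp(n)/(exp(n) - 1)^2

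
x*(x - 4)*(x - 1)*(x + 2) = x^4 - 3*x^3 - 6*x^2 + 8*x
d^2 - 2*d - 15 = (d - 5)*(d + 3)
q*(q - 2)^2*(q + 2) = q^4 - 2*q^3 - 4*q^2 + 8*q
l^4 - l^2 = l^2*(l - 1)*(l + 1)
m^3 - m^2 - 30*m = m*(m - 6)*(m + 5)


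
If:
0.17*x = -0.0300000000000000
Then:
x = -0.18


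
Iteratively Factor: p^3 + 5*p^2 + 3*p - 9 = (p + 3)*(p^2 + 2*p - 3) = (p - 1)*(p + 3)*(p + 3)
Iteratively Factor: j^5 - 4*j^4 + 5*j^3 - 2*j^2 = (j - 1)*(j^4 - 3*j^3 + 2*j^2) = (j - 2)*(j - 1)*(j^3 - j^2) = j*(j - 2)*(j - 1)*(j^2 - j) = j*(j - 2)*(j - 1)^2*(j)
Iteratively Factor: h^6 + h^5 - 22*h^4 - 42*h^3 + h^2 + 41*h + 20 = (h + 1)*(h^5 - 22*h^3 - 20*h^2 + 21*h + 20) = (h + 1)^2*(h^4 - h^3 - 21*h^2 + h + 20) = (h + 1)^2*(h + 4)*(h^3 - 5*h^2 - h + 5) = (h + 1)^3*(h + 4)*(h^2 - 6*h + 5) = (h - 1)*(h + 1)^3*(h + 4)*(h - 5)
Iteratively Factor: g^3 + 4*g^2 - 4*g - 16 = (g + 2)*(g^2 + 2*g - 8) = (g + 2)*(g + 4)*(g - 2)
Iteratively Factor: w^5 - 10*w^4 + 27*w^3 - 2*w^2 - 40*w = (w - 5)*(w^4 - 5*w^3 + 2*w^2 + 8*w) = (w - 5)*(w + 1)*(w^3 - 6*w^2 + 8*w) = (w - 5)*(w - 2)*(w + 1)*(w^2 - 4*w) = w*(w - 5)*(w - 2)*(w + 1)*(w - 4)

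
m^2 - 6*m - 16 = (m - 8)*(m + 2)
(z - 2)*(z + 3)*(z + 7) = z^3 + 8*z^2 + z - 42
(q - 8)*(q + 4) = q^2 - 4*q - 32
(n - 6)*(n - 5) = n^2 - 11*n + 30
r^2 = r^2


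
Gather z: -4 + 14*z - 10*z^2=-10*z^2 + 14*z - 4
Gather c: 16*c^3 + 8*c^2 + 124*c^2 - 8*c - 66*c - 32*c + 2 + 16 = 16*c^3 + 132*c^2 - 106*c + 18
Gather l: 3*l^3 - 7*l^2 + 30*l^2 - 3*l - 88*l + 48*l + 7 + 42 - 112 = 3*l^3 + 23*l^2 - 43*l - 63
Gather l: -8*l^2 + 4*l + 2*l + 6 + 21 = -8*l^2 + 6*l + 27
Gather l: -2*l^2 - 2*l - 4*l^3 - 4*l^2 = -4*l^3 - 6*l^2 - 2*l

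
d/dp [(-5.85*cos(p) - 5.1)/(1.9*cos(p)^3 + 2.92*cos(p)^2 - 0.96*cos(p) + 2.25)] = (-22.23*cos(p)^3 - 46.152*cos(p)^2 - 29.784*cos(p) + 18.0585)*sin(p)/(3.61*cos(p)^6 + 11.096*cos(p)^5 + 4.8784*cos(p)^4 + 2.9436*cos(p)^3 + 14.0616*cos(p)^2 - 4.32*cos(p) + 5.0625)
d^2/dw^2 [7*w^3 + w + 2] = 42*w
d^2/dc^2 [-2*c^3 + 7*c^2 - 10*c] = 14 - 12*c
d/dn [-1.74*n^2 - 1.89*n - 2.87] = -3.48*n - 1.89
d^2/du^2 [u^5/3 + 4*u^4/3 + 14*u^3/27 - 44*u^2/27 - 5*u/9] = 20*u^3/3 + 16*u^2 + 28*u/9 - 88/27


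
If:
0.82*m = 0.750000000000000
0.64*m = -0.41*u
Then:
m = 0.91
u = -1.43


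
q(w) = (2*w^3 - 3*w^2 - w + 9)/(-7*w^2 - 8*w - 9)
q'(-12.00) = -0.29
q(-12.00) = 4.20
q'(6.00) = -0.26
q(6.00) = -1.06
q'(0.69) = 0.55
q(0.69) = -0.42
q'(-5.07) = -0.31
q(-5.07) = 2.18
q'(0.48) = 0.74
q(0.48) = -0.56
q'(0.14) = 1.00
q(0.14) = -0.86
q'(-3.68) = -0.37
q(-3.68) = 1.72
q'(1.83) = -0.03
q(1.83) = -0.20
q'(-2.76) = -0.52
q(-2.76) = 1.32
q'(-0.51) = -0.38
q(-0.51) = -1.26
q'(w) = (14*w + 8)*(2*w^3 - 3*w^2 - w + 9)/(-7*w^2 - 8*w - 9)^2 + (6*w^2 - 6*w - 1)/(-7*w^2 - 8*w - 9)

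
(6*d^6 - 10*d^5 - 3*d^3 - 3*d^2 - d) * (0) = 0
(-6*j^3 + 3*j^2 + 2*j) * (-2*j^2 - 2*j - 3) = 12*j^5 + 6*j^4 + 8*j^3 - 13*j^2 - 6*j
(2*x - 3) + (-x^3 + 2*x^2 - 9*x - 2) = -x^3 + 2*x^2 - 7*x - 5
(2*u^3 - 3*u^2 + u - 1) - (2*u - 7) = 2*u^3 - 3*u^2 - u + 6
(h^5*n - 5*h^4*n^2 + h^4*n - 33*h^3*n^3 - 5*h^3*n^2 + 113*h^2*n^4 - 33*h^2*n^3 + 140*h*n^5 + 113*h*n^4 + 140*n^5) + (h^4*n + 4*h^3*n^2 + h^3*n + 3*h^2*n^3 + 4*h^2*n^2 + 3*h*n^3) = h^5*n - 5*h^4*n^2 + 2*h^4*n - 33*h^3*n^3 - h^3*n^2 + h^3*n + 113*h^2*n^4 - 30*h^2*n^3 + 4*h^2*n^2 + 140*h*n^5 + 113*h*n^4 + 3*h*n^3 + 140*n^5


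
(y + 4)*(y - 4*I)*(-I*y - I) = -I*y^3 - 4*y^2 - 5*I*y^2 - 20*y - 4*I*y - 16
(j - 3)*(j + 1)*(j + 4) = j^3 + 2*j^2 - 11*j - 12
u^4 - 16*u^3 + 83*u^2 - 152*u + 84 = (u - 7)*(u - 6)*(u - 2)*(u - 1)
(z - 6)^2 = z^2 - 12*z + 36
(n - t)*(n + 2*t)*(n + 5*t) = n^3 + 6*n^2*t + 3*n*t^2 - 10*t^3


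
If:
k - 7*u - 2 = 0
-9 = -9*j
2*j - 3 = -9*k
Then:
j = 1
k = 1/9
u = -17/63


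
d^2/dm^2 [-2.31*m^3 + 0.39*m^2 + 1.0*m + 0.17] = 0.78 - 13.86*m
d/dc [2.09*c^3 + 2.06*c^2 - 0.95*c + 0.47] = 6.27*c^2 + 4.12*c - 0.95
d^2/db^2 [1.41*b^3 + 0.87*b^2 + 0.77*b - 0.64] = 8.46*b + 1.74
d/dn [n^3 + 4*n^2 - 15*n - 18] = 3*n^2 + 8*n - 15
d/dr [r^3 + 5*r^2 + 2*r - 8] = 3*r^2 + 10*r + 2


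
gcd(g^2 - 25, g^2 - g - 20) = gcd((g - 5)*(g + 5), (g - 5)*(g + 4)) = g - 5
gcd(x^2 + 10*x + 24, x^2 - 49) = 1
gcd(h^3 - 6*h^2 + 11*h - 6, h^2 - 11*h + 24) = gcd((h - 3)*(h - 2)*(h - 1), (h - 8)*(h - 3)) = h - 3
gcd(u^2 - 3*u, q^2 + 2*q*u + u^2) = 1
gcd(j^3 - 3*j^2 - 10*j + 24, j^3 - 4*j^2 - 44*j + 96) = j - 2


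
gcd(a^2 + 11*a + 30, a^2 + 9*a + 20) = a + 5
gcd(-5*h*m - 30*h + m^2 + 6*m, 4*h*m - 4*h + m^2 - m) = 1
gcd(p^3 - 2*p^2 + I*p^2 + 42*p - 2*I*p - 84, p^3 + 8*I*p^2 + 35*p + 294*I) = p^2 + I*p + 42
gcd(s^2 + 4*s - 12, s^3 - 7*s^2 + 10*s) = s - 2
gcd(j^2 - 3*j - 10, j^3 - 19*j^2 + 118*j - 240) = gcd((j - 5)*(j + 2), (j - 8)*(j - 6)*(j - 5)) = j - 5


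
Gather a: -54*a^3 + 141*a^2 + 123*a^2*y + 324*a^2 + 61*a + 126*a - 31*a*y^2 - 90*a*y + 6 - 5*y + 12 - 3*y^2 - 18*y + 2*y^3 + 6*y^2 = -54*a^3 + a^2*(123*y + 465) + a*(-31*y^2 - 90*y + 187) + 2*y^3 + 3*y^2 - 23*y + 18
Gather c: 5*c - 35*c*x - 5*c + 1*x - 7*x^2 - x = -35*c*x - 7*x^2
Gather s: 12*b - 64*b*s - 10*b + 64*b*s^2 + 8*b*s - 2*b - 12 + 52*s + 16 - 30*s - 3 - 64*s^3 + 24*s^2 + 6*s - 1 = -64*s^3 + s^2*(64*b + 24) + s*(28 - 56*b)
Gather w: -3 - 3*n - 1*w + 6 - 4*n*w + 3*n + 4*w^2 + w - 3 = -4*n*w + 4*w^2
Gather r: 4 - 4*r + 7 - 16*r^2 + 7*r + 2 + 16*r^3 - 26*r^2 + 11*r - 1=16*r^3 - 42*r^2 + 14*r + 12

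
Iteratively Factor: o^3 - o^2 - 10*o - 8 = (o + 2)*(o^2 - 3*o - 4) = (o + 1)*(o + 2)*(o - 4)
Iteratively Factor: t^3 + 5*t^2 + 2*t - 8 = (t - 1)*(t^2 + 6*t + 8) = (t - 1)*(t + 4)*(t + 2)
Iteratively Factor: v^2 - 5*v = (v)*(v - 5)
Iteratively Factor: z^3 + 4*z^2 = (z)*(z^2 + 4*z) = z*(z + 4)*(z)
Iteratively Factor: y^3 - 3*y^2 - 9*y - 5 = (y + 1)*(y^2 - 4*y - 5) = (y - 5)*(y + 1)*(y + 1)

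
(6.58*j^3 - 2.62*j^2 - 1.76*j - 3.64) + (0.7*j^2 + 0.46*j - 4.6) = 6.58*j^3 - 1.92*j^2 - 1.3*j - 8.24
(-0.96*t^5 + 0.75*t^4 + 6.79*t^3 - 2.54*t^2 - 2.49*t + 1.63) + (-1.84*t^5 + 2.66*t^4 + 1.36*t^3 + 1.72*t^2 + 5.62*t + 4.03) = -2.8*t^5 + 3.41*t^4 + 8.15*t^3 - 0.82*t^2 + 3.13*t + 5.66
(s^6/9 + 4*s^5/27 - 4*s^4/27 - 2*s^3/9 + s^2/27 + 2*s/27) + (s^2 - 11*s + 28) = s^6/9 + 4*s^5/27 - 4*s^4/27 - 2*s^3/9 + 28*s^2/27 - 295*s/27 + 28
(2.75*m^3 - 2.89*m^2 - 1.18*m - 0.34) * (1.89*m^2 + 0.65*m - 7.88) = 5.1975*m^5 - 3.6746*m^4 - 25.7787*m^3 + 21.3636*m^2 + 9.0774*m + 2.6792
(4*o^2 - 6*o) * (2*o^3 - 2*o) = 8*o^5 - 12*o^4 - 8*o^3 + 12*o^2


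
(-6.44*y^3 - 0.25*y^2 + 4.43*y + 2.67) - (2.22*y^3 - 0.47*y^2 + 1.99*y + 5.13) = -8.66*y^3 + 0.22*y^2 + 2.44*y - 2.46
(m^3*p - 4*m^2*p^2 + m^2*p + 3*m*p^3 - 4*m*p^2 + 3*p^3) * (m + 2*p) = m^4*p - 2*m^3*p^2 + m^3*p - 5*m^2*p^3 - 2*m^2*p^2 + 6*m*p^4 - 5*m*p^3 + 6*p^4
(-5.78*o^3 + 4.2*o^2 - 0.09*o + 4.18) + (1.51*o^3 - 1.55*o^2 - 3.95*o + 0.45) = -4.27*o^3 + 2.65*o^2 - 4.04*o + 4.63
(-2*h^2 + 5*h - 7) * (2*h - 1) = -4*h^3 + 12*h^2 - 19*h + 7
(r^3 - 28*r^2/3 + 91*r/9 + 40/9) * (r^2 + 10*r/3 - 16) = r^5 - 6*r^4 - 37*r^3 + 5062*r^2/27 - 3968*r/27 - 640/9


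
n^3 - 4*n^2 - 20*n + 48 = (n - 6)*(n - 2)*(n + 4)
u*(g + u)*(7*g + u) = 7*g^2*u + 8*g*u^2 + u^3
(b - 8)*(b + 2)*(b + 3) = b^3 - 3*b^2 - 34*b - 48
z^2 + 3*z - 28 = (z - 4)*(z + 7)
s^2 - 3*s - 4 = (s - 4)*(s + 1)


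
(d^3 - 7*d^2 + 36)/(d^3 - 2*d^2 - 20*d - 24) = (d - 3)/(d + 2)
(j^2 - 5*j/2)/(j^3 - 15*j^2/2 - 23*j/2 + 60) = j/(j^2 - 5*j - 24)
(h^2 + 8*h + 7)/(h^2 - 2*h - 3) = (h + 7)/(h - 3)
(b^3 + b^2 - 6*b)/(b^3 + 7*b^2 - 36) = b/(b + 6)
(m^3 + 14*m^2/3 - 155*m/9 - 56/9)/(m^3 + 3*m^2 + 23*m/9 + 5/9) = (3*m^2 + 13*m - 56)/(3*m^2 + 8*m + 5)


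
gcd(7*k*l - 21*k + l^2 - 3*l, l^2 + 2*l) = 1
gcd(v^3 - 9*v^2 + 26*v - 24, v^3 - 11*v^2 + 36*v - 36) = v^2 - 5*v + 6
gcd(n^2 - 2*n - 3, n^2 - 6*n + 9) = n - 3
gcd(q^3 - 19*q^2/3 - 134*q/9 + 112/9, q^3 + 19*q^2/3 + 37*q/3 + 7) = q + 7/3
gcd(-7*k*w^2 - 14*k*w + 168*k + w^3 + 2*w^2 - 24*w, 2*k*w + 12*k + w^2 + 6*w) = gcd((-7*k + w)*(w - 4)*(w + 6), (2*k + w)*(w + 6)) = w + 6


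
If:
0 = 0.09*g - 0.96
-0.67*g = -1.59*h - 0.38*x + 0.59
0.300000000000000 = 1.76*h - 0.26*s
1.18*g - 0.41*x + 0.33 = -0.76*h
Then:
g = 10.67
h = -1.85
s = -13.65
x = 28.08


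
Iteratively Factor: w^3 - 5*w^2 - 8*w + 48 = (w - 4)*(w^2 - w - 12) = (w - 4)*(w + 3)*(w - 4)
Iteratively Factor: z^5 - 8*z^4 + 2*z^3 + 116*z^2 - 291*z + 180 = (z - 1)*(z^4 - 7*z^3 - 5*z^2 + 111*z - 180) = (z - 3)*(z - 1)*(z^3 - 4*z^2 - 17*z + 60) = (z - 3)^2*(z - 1)*(z^2 - z - 20) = (z - 3)^2*(z - 1)*(z + 4)*(z - 5)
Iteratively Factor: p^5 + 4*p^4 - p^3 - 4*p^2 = (p + 1)*(p^4 + 3*p^3 - 4*p^2) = (p - 1)*(p + 1)*(p^3 + 4*p^2) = p*(p - 1)*(p + 1)*(p^2 + 4*p) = p^2*(p - 1)*(p + 1)*(p + 4)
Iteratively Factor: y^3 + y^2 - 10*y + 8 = (y - 1)*(y^2 + 2*y - 8) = (y - 1)*(y + 4)*(y - 2)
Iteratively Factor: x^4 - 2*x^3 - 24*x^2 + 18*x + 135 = (x - 5)*(x^3 + 3*x^2 - 9*x - 27) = (x - 5)*(x - 3)*(x^2 + 6*x + 9) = (x - 5)*(x - 3)*(x + 3)*(x + 3)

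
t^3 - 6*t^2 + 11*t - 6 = (t - 3)*(t - 2)*(t - 1)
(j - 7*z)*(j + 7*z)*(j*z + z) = j^3*z + j^2*z - 49*j*z^3 - 49*z^3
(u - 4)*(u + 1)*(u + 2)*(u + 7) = u^4 + 6*u^3 - 17*u^2 - 78*u - 56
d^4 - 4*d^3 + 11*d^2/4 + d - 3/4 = (d - 3)*(d - 1)*(d - 1/2)*(d + 1/2)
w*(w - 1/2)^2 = w^3 - w^2 + w/4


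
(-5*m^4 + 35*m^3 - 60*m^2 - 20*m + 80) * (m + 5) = -5*m^5 + 10*m^4 + 115*m^3 - 320*m^2 - 20*m + 400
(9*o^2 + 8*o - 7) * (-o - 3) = -9*o^3 - 35*o^2 - 17*o + 21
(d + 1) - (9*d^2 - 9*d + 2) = -9*d^2 + 10*d - 1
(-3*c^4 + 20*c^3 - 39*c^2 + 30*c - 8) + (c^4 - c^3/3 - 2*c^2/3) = -2*c^4 + 59*c^3/3 - 119*c^2/3 + 30*c - 8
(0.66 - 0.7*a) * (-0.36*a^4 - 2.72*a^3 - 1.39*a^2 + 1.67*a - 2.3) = 0.252*a^5 + 1.6664*a^4 - 0.8222*a^3 - 2.0864*a^2 + 2.7122*a - 1.518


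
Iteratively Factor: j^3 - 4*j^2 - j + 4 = (j - 1)*(j^2 - 3*j - 4) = (j - 1)*(j + 1)*(j - 4)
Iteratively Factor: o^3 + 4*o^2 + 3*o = (o + 1)*(o^2 + 3*o) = (o + 1)*(o + 3)*(o)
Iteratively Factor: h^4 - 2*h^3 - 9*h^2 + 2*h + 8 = (h - 4)*(h^3 + 2*h^2 - h - 2) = (h - 4)*(h + 1)*(h^2 + h - 2) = (h - 4)*(h + 1)*(h + 2)*(h - 1)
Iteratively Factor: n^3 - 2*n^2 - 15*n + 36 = (n - 3)*(n^2 + n - 12) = (n - 3)^2*(n + 4)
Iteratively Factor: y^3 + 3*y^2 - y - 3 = (y + 3)*(y^2 - 1) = (y - 1)*(y + 3)*(y + 1)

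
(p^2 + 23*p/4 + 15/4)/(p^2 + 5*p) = (p + 3/4)/p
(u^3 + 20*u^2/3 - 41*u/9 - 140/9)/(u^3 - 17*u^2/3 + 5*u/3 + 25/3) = (3*u^2 + 25*u + 28)/(3*(u^2 - 4*u - 5))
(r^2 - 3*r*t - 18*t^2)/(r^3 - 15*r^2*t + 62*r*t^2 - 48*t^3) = (r + 3*t)/(r^2 - 9*r*t + 8*t^2)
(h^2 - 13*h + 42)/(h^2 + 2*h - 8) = (h^2 - 13*h + 42)/(h^2 + 2*h - 8)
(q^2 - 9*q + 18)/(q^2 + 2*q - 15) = (q - 6)/(q + 5)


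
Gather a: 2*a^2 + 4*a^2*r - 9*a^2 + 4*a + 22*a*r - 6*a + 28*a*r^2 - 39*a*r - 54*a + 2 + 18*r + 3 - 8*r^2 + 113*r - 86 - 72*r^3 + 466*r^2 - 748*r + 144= a^2*(4*r - 7) + a*(28*r^2 - 17*r - 56) - 72*r^3 + 458*r^2 - 617*r + 63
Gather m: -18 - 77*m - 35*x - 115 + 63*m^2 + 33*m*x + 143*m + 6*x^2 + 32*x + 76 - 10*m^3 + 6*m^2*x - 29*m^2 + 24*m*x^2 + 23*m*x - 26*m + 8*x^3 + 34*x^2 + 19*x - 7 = -10*m^3 + m^2*(6*x + 34) + m*(24*x^2 + 56*x + 40) + 8*x^3 + 40*x^2 + 16*x - 64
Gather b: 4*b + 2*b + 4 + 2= 6*b + 6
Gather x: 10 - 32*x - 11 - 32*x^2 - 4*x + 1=-32*x^2 - 36*x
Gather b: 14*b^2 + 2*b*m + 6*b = 14*b^2 + b*(2*m + 6)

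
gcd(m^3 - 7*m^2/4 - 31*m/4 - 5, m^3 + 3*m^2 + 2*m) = m + 1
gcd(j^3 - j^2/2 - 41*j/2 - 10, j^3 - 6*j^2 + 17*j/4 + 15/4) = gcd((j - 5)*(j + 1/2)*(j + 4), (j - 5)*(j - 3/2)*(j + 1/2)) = j^2 - 9*j/2 - 5/2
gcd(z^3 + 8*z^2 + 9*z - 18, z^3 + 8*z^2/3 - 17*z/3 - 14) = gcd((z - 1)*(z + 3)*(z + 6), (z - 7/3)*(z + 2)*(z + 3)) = z + 3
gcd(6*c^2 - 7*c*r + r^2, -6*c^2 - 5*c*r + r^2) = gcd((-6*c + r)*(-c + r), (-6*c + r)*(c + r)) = -6*c + r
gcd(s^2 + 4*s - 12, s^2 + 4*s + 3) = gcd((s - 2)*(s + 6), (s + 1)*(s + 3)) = 1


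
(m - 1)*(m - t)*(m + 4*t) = m^3 + 3*m^2*t - m^2 - 4*m*t^2 - 3*m*t + 4*t^2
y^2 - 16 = (y - 4)*(y + 4)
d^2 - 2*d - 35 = (d - 7)*(d + 5)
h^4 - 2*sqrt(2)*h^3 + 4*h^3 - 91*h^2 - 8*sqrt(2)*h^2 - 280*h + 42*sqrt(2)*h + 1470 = (h - 3)*(h + 7)*(h - 7*sqrt(2))*(h + 5*sqrt(2))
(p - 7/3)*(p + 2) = p^2 - p/3 - 14/3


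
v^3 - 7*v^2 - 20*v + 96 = (v - 8)*(v - 3)*(v + 4)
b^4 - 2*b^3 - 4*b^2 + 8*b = b*(b - 2)^2*(b + 2)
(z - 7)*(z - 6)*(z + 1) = z^3 - 12*z^2 + 29*z + 42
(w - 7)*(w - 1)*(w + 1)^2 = w^4 - 6*w^3 - 8*w^2 + 6*w + 7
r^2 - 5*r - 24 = (r - 8)*(r + 3)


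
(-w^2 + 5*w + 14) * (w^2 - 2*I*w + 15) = -w^4 + 5*w^3 + 2*I*w^3 - w^2 - 10*I*w^2 + 75*w - 28*I*w + 210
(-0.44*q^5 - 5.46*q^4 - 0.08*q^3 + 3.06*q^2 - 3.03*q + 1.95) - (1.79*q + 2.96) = -0.44*q^5 - 5.46*q^4 - 0.08*q^3 + 3.06*q^2 - 4.82*q - 1.01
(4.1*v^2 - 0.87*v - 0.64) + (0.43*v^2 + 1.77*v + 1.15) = 4.53*v^2 + 0.9*v + 0.51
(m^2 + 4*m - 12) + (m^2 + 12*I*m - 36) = 2*m^2 + 4*m + 12*I*m - 48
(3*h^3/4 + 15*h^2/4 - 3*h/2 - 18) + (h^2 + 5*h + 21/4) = 3*h^3/4 + 19*h^2/4 + 7*h/2 - 51/4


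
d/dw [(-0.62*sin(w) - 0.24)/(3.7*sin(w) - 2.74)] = 2.5868*cos(w)/(3.7*sin(w) - 2.74)^2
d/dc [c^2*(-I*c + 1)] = c*(-3*I*c + 2)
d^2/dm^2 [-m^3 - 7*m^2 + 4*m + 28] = -6*m - 14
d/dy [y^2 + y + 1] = 2*y + 1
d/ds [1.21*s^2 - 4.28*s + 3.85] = 2.42*s - 4.28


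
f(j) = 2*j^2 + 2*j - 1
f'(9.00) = 38.00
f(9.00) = 179.00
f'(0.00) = 2.00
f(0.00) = -1.00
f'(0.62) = 4.48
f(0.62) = 1.01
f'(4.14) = 18.56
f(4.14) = 41.56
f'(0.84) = 5.36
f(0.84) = 2.09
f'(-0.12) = 1.52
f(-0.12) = -1.21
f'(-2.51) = -8.04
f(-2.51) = 6.58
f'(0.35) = 3.40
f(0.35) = -0.06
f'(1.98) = 9.92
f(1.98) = 10.80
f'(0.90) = 5.60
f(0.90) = 2.42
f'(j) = 4*j + 2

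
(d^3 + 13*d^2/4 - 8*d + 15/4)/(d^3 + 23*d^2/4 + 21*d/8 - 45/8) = 2*(d - 1)/(2*d + 3)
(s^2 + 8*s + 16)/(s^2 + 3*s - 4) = (s + 4)/(s - 1)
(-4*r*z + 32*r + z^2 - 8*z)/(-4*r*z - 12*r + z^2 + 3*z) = (z - 8)/(z + 3)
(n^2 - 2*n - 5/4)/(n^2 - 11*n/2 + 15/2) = (n + 1/2)/(n - 3)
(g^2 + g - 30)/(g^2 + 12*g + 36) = (g - 5)/(g + 6)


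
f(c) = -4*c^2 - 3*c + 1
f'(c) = -8*c - 3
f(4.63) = -98.64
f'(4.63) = -40.04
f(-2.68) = -19.69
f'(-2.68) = 18.44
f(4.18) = -81.43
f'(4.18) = -36.44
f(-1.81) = -6.67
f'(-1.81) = 11.48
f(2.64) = -34.80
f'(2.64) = -24.12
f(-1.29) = -1.79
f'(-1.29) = 7.32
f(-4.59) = -69.50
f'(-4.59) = 33.72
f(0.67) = -2.81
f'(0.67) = -8.36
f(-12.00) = -539.00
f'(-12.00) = 93.00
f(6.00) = -161.00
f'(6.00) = -51.00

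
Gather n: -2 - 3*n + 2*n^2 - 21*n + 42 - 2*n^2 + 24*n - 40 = 0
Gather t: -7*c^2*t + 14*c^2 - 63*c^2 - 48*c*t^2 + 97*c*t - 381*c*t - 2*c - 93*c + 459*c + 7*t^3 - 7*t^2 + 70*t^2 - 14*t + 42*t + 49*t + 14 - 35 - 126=-49*c^2 + 364*c + 7*t^3 + t^2*(63 - 48*c) + t*(-7*c^2 - 284*c + 77) - 147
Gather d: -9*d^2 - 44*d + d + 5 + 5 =-9*d^2 - 43*d + 10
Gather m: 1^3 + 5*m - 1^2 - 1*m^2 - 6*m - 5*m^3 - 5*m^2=-5*m^3 - 6*m^2 - m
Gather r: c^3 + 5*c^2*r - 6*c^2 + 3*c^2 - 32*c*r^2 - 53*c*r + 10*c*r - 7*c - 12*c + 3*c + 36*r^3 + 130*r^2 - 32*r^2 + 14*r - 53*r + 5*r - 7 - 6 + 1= c^3 - 3*c^2 - 16*c + 36*r^3 + r^2*(98 - 32*c) + r*(5*c^2 - 43*c - 34) - 12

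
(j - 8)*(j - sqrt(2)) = j^2 - 8*j - sqrt(2)*j + 8*sqrt(2)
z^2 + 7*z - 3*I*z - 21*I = (z + 7)*(z - 3*I)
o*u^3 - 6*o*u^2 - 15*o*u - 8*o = (u - 8)*(u + 1)*(o*u + o)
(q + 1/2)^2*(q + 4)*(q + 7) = q^4 + 12*q^3 + 157*q^2/4 + 123*q/4 + 7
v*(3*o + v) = 3*o*v + v^2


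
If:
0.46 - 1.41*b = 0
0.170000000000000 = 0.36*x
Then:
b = 0.33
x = 0.47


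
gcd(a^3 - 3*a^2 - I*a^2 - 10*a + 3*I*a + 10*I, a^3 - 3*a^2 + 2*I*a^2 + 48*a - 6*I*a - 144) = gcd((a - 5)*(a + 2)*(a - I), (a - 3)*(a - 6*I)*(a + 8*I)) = 1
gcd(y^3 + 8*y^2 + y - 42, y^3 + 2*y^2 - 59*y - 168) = y^2 + 10*y + 21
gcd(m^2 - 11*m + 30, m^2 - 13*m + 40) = m - 5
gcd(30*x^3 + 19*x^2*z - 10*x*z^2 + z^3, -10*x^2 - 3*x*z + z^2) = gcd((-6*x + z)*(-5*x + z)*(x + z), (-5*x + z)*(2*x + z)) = 5*x - z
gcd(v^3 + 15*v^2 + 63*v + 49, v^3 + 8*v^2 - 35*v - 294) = v^2 + 14*v + 49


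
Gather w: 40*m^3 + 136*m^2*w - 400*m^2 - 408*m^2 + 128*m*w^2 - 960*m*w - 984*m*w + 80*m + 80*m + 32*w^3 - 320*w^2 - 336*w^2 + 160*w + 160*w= 40*m^3 - 808*m^2 + 160*m + 32*w^3 + w^2*(128*m - 656) + w*(136*m^2 - 1944*m + 320)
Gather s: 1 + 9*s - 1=9*s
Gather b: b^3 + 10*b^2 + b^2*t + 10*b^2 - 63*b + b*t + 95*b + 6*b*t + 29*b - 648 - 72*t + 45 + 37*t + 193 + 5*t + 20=b^3 + b^2*(t + 20) + b*(7*t + 61) - 30*t - 390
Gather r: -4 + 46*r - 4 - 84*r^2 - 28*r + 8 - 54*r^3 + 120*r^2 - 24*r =-54*r^3 + 36*r^2 - 6*r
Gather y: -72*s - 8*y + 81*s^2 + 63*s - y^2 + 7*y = 81*s^2 - 9*s - y^2 - y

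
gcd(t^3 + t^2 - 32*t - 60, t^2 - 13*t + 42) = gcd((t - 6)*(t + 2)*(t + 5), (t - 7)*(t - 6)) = t - 6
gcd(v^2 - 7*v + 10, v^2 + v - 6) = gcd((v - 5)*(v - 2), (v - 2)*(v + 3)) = v - 2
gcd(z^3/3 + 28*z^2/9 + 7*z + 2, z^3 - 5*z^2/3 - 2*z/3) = z + 1/3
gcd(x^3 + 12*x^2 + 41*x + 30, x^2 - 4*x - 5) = x + 1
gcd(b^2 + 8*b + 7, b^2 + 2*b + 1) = b + 1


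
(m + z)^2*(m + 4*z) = m^3 + 6*m^2*z + 9*m*z^2 + 4*z^3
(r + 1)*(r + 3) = r^2 + 4*r + 3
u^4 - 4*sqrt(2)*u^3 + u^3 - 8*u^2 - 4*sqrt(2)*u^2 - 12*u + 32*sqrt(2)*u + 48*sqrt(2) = (u - 3)*(u + 2)^2*(u - 4*sqrt(2))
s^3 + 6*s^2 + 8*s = s*(s + 2)*(s + 4)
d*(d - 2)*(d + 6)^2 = d^4 + 10*d^3 + 12*d^2 - 72*d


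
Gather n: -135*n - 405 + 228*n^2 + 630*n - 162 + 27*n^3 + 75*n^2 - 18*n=27*n^3 + 303*n^2 + 477*n - 567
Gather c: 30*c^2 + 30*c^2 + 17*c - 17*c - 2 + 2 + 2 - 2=60*c^2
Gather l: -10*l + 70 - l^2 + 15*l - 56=-l^2 + 5*l + 14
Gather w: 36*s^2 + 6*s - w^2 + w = 36*s^2 + 6*s - w^2 + w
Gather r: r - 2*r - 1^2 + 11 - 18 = -r - 8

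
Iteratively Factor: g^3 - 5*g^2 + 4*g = (g)*(g^2 - 5*g + 4) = g*(g - 1)*(g - 4)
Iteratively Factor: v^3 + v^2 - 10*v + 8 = (v - 2)*(v^2 + 3*v - 4) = (v - 2)*(v + 4)*(v - 1)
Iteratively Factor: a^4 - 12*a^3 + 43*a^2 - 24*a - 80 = (a - 5)*(a^3 - 7*a^2 + 8*a + 16) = (a - 5)*(a - 4)*(a^2 - 3*a - 4) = (a - 5)*(a - 4)*(a + 1)*(a - 4)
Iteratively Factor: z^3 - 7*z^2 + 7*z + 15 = (z + 1)*(z^2 - 8*z + 15) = (z - 5)*(z + 1)*(z - 3)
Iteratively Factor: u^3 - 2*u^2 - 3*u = (u - 3)*(u^2 + u) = (u - 3)*(u + 1)*(u)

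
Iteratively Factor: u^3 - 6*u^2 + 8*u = (u - 2)*(u^2 - 4*u) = u*(u - 2)*(u - 4)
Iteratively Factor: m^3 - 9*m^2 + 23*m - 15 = (m - 3)*(m^2 - 6*m + 5) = (m - 5)*(m - 3)*(m - 1)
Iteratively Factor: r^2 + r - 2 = (r - 1)*(r + 2)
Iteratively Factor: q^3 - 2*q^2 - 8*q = (q)*(q^2 - 2*q - 8) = q*(q + 2)*(q - 4)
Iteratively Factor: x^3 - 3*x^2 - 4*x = (x + 1)*(x^2 - 4*x) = (x - 4)*(x + 1)*(x)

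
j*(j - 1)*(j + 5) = j^3 + 4*j^2 - 5*j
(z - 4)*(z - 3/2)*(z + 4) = z^3 - 3*z^2/2 - 16*z + 24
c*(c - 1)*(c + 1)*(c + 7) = c^4 + 7*c^3 - c^2 - 7*c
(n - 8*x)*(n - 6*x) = n^2 - 14*n*x + 48*x^2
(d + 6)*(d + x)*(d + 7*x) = d^3 + 8*d^2*x + 6*d^2 + 7*d*x^2 + 48*d*x + 42*x^2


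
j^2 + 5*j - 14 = (j - 2)*(j + 7)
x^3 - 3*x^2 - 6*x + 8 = (x - 4)*(x - 1)*(x + 2)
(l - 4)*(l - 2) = l^2 - 6*l + 8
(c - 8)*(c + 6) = c^2 - 2*c - 48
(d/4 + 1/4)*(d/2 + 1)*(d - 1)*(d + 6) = d^4/8 + d^3 + 11*d^2/8 - d - 3/2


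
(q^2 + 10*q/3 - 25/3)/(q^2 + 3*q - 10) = (q - 5/3)/(q - 2)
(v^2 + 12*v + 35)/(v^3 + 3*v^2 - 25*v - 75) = (v + 7)/(v^2 - 2*v - 15)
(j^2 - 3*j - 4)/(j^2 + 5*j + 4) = (j - 4)/(j + 4)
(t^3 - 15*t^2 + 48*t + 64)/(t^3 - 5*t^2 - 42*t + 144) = (t^2 - 7*t - 8)/(t^2 + 3*t - 18)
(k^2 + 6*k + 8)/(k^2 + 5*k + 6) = (k + 4)/(k + 3)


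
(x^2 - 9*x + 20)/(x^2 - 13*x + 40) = (x - 4)/(x - 8)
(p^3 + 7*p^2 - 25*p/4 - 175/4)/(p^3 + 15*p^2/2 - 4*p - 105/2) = (p + 5/2)/(p + 3)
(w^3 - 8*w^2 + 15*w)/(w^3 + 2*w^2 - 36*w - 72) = w*(w^2 - 8*w + 15)/(w^3 + 2*w^2 - 36*w - 72)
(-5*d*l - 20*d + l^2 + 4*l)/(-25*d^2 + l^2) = (l + 4)/(5*d + l)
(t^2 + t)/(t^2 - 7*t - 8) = t/(t - 8)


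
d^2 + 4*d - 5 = (d - 1)*(d + 5)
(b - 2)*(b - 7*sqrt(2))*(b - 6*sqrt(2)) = b^3 - 13*sqrt(2)*b^2 - 2*b^2 + 26*sqrt(2)*b + 84*b - 168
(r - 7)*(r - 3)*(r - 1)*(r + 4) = r^4 - 7*r^3 - 13*r^2 + 103*r - 84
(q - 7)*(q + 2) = q^2 - 5*q - 14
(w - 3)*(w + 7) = w^2 + 4*w - 21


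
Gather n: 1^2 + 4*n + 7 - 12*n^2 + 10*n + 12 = -12*n^2 + 14*n + 20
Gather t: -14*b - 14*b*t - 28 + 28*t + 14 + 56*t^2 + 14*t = -14*b + 56*t^2 + t*(42 - 14*b) - 14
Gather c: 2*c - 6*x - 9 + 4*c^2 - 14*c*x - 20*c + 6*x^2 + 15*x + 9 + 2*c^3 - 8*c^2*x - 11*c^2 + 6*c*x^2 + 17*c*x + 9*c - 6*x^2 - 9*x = 2*c^3 + c^2*(-8*x - 7) + c*(6*x^2 + 3*x - 9)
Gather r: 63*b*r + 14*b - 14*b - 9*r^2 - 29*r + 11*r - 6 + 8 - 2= -9*r^2 + r*(63*b - 18)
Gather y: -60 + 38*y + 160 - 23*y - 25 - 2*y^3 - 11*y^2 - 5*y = -2*y^3 - 11*y^2 + 10*y + 75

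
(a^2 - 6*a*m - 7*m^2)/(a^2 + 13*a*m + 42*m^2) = (a^2 - 6*a*m - 7*m^2)/(a^2 + 13*a*m + 42*m^2)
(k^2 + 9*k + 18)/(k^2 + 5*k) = (k^2 + 9*k + 18)/(k*(k + 5))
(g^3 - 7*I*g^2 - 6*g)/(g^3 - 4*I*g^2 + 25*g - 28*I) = g*(g - 6*I)/(g^2 - 3*I*g + 28)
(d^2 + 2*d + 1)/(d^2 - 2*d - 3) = (d + 1)/(d - 3)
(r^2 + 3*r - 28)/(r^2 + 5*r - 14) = (r - 4)/(r - 2)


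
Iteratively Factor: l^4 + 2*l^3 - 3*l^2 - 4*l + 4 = (l + 2)*(l^3 - 3*l + 2) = (l - 1)*(l + 2)*(l^2 + l - 2) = (l - 1)*(l + 2)^2*(l - 1)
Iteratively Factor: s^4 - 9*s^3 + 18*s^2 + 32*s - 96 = (s - 3)*(s^3 - 6*s^2 + 32) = (s - 4)*(s - 3)*(s^2 - 2*s - 8) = (s - 4)^2*(s - 3)*(s + 2)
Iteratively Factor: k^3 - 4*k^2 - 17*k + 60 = (k + 4)*(k^2 - 8*k + 15) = (k - 5)*(k + 4)*(k - 3)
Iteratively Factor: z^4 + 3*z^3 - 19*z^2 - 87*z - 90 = (z + 3)*(z^3 - 19*z - 30) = (z + 2)*(z + 3)*(z^2 - 2*z - 15) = (z - 5)*(z + 2)*(z + 3)*(z + 3)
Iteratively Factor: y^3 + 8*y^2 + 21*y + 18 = (y + 3)*(y^2 + 5*y + 6) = (y + 2)*(y + 3)*(y + 3)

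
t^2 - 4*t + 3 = (t - 3)*(t - 1)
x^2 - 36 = (x - 6)*(x + 6)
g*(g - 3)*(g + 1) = g^3 - 2*g^2 - 3*g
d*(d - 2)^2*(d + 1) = d^4 - 3*d^3 + 4*d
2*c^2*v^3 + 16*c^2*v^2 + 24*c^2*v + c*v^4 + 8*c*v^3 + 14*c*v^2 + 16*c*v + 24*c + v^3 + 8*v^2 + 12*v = (2*c + v)*(v + 2)*(v + 6)*(c*v + 1)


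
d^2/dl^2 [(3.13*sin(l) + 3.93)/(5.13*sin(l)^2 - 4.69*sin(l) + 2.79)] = (-82.3718970000001*sin(l)^5 - 489.008529*sin(l)^4 + 717.200163*sin(l)^3 + 718.14711*sin(l)^2 - 911.908908*sin(l) + 142.30425)/(135.005697*sin(l)^6 - 370.278783*sin(l)^5 + 558.792432*sin(l)^4 - 505.921087*sin(l)^3 + 303.904656*sin(l)^2 - 109.522287*sin(l) + 21.717639)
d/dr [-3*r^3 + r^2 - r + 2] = -9*r^2 + 2*r - 1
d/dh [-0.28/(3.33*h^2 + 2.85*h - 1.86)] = (1.8648*h + 0.798)/(3.33*h^2 + 2.85*h - 1.86)^2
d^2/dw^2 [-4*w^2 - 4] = -8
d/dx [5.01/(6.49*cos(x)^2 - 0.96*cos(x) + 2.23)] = (65.0298*cos(x) - 4.8096)*sin(x)/(6.49*cos(x)^2 - 0.96*cos(x) + 2.23)^2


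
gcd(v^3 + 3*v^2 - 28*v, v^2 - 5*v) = v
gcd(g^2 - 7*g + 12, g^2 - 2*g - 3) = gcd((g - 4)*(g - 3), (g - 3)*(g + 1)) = g - 3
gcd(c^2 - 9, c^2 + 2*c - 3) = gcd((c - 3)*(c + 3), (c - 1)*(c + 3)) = c + 3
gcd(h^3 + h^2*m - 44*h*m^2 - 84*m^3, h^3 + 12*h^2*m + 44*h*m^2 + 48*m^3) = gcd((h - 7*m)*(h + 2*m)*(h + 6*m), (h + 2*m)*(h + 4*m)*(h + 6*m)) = h^2 + 8*h*m + 12*m^2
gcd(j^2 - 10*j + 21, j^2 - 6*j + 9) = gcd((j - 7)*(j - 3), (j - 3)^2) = j - 3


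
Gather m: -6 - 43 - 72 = -121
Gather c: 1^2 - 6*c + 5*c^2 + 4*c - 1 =5*c^2 - 2*c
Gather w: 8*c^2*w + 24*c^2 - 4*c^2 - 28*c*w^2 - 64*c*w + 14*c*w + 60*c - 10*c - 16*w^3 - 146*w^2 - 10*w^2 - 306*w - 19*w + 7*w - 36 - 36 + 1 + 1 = 20*c^2 + 50*c - 16*w^3 + w^2*(-28*c - 156) + w*(8*c^2 - 50*c - 318) - 70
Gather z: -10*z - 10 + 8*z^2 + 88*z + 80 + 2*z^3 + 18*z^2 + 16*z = 2*z^3 + 26*z^2 + 94*z + 70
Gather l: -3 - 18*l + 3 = -18*l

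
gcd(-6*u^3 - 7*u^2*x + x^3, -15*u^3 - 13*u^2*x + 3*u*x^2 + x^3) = -3*u^2 - 2*u*x + x^2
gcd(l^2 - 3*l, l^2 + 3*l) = l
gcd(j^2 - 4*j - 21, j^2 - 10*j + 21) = j - 7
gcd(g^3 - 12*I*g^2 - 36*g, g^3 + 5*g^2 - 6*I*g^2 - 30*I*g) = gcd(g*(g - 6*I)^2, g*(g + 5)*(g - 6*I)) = g^2 - 6*I*g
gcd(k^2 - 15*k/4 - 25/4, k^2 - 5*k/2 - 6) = 1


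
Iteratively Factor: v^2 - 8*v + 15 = (v - 5)*(v - 3)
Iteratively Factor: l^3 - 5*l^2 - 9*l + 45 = (l - 3)*(l^2 - 2*l - 15) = (l - 5)*(l - 3)*(l + 3)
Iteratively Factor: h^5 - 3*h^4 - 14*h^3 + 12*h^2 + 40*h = (h + 2)*(h^4 - 5*h^3 - 4*h^2 + 20*h) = (h + 2)^2*(h^3 - 7*h^2 + 10*h) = (h - 2)*(h + 2)^2*(h^2 - 5*h) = h*(h - 2)*(h + 2)^2*(h - 5)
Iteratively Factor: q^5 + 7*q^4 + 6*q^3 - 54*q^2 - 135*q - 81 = (q + 3)*(q^4 + 4*q^3 - 6*q^2 - 36*q - 27) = (q - 3)*(q + 3)*(q^3 + 7*q^2 + 15*q + 9) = (q - 3)*(q + 3)^2*(q^2 + 4*q + 3) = (q - 3)*(q + 3)^3*(q + 1)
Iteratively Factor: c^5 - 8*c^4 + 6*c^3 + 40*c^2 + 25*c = (c)*(c^4 - 8*c^3 + 6*c^2 + 40*c + 25) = c*(c - 5)*(c^3 - 3*c^2 - 9*c - 5) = c*(c - 5)*(c + 1)*(c^2 - 4*c - 5) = c*(c - 5)^2*(c + 1)*(c + 1)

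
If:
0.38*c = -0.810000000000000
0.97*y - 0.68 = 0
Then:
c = -2.13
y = 0.70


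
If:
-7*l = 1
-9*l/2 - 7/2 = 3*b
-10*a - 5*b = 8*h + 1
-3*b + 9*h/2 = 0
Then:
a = 557/630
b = -20/21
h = -40/63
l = -1/7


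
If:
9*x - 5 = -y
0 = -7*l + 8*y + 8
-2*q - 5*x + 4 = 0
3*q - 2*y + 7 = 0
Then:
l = 480/49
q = 19/7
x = -2/7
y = 53/7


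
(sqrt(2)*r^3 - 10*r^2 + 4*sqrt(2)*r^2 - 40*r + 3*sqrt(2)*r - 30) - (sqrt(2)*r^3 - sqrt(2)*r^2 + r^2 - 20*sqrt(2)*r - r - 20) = -11*r^2 + 5*sqrt(2)*r^2 - 39*r + 23*sqrt(2)*r - 10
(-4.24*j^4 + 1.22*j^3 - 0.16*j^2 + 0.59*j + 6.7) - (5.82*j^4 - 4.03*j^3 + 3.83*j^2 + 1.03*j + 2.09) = -10.06*j^4 + 5.25*j^3 - 3.99*j^2 - 0.44*j + 4.61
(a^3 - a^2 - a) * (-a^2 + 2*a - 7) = -a^5 + 3*a^4 - 8*a^3 + 5*a^2 + 7*a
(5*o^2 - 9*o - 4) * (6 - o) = -5*o^3 + 39*o^2 - 50*o - 24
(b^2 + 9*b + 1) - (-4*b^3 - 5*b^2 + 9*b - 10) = 4*b^3 + 6*b^2 + 11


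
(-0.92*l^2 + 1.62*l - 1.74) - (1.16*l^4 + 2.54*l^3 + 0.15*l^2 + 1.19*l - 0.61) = -1.16*l^4 - 2.54*l^3 - 1.07*l^2 + 0.43*l - 1.13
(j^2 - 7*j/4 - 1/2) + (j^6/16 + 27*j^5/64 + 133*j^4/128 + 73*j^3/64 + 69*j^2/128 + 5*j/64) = j^6/16 + 27*j^5/64 + 133*j^4/128 + 73*j^3/64 + 197*j^2/128 - 107*j/64 - 1/2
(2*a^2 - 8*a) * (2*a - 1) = 4*a^3 - 18*a^2 + 8*a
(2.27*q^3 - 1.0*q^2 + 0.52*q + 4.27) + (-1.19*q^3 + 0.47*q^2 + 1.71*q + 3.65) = 1.08*q^3 - 0.53*q^2 + 2.23*q + 7.92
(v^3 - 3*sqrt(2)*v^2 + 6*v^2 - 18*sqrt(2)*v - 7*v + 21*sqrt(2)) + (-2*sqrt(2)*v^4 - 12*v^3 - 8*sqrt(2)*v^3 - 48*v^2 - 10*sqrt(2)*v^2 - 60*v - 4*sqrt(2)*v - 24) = -2*sqrt(2)*v^4 - 8*sqrt(2)*v^3 - 11*v^3 - 42*v^2 - 13*sqrt(2)*v^2 - 67*v - 22*sqrt(2)*v - 24 + 21*sqrt(2)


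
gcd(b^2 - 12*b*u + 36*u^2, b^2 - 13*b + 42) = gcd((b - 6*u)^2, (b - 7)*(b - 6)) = 1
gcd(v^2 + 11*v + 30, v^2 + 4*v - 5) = v + 5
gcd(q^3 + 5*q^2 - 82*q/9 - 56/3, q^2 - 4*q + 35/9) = q - 7/3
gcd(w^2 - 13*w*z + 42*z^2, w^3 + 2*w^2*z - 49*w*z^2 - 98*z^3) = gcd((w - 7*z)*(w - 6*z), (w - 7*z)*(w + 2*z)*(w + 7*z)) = -w + 7*z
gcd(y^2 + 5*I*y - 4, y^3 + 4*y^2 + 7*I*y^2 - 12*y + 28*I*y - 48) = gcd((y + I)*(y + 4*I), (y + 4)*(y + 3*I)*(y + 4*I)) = y + 4*I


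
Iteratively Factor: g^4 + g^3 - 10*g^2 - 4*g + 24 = (g - 2)*(g^3 + 3*g^2 - 4*g - 12) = (g - 2)*(g + 3)*(g^2 - 4) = (g - 2)^2*(g + 3)*(g + 2)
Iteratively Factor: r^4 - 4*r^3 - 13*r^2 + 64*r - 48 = (r - 3)*(r^3 - r^2 - 16*r + 16) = (r - 4)*(r - 3)*(r^2 + 3*r - 4) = (r - 4)*(r - 3)*(r - 1)*(r + 4)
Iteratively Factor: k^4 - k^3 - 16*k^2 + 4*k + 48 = (k - 2)*(k^3 + k^2 - 14*k - 24) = (k - 2)*(k + 3)*(k^2 - 2*k - 8) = (k - 2)*(k + 2)*(k + 3)*(k - 4)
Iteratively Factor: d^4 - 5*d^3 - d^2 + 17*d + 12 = (d - 3)*(d^3 - 2*d^2 - 7*d - 4) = (d - 4)*(d - 3)*(d^2 + 2*d + 1) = (d - 4)*(d - 3)*(d + 1)*(d + 1)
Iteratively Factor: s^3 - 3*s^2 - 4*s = (s + 1)*(s^2 - 4*s) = (s - 4)*(s + 1)*(s)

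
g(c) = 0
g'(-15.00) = 0.00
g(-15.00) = 0.00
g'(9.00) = 0.00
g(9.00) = 0.00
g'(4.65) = 0.00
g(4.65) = 0.00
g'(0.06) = 0.00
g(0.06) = 0.00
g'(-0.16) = 0.00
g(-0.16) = 0.00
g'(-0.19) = 0.00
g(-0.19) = 0.00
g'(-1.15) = 0.00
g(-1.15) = 0.00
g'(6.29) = 0.00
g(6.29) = 0.00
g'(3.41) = 0.00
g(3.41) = 0.00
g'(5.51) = 0.00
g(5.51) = 0.00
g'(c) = 0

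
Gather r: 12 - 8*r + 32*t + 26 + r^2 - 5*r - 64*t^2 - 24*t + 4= r^2 - 13*r - 64*t^2 + 8*t + 42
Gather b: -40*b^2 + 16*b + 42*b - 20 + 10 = -40*b^2 + 58*b - 10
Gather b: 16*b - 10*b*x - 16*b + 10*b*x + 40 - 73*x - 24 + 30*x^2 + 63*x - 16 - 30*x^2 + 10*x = 0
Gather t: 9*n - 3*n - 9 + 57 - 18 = 6*n + 30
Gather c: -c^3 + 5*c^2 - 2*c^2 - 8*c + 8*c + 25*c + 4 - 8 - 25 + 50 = -c^3 + 3*c^2 + 25*c + 21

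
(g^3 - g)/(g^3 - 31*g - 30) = g*(g - 1)/(g^2 - g - 30)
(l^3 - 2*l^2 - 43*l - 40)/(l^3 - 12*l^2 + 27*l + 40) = (l + 5)/(l - 5)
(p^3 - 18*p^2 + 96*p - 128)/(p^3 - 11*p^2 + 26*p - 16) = (p - 8)/(p - 1)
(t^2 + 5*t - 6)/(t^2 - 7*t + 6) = (t + 6)/(t - 6)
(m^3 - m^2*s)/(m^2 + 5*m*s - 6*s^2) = m^2/(m + 6*s)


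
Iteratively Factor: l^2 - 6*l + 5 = (l - 5)*(l - 1)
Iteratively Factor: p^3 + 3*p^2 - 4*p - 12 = (p + 2)*(p^2 + p - 6) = (p + 2)*(p + 3)*(p - 2)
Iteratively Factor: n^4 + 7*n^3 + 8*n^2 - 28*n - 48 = (n + 3)*(n^3 + 4*n^2 - 4*n - 16) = (n + 3)*(n + 4)*(n^2 - 4) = (n + 2)*(n + 3)*(n + 4)*(n - 2)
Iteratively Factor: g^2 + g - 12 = (g + 4)*(g - 3)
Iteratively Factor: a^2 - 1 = (a + 1)*(a - 1)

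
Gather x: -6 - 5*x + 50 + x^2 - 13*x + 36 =x^2 - 18*x + 80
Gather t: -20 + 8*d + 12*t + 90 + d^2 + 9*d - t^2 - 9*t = d^2 + 17*d - t^2 + 3*t + 70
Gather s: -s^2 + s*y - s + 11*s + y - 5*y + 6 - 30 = -s^2 + s*(y + 10) - 4*y - 24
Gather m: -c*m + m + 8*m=m*(9 - c)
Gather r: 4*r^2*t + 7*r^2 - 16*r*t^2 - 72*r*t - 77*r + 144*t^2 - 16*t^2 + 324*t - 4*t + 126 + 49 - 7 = r^2*(4*t + 7) + r*(-16*t^2 - 72*t - 77) + 128*t^2 + 320*t + 168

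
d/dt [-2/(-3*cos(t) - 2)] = 6*sin(t)/(3*cos(t) + 2)^2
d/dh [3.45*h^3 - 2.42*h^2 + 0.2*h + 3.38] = 10.35*h^2 - 4.84*h + 0.2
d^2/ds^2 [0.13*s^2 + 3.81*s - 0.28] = 0.260000000000000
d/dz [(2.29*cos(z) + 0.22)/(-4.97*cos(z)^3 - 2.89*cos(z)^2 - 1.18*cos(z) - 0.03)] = -(22.7626*cos(z)^3 + 9.8983*cos(z)^2 + 1.2716*cos(z) + 0.190900000000003)*sin(z)/(4.97*cos(z)^3 + 2.89*cos(z)^2 + 1.18*cos(z) + 0.03)^2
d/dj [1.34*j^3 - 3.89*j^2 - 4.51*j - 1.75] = 4.02*j^2 - 7.78*j - 4.51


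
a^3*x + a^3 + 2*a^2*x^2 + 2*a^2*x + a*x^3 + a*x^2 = (a + x)^2*(a*x + a)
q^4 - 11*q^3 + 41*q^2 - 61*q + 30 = (q - 5)*(q - 3)*(q - 2)*(q - 1)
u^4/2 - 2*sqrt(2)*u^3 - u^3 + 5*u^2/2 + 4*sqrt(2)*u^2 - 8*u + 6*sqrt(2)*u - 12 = (u/2 + 1/2)*(u - 3)*(u - 2*sqrt(2))^2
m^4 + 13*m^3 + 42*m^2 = m^2*(m + 6)*(m + 7)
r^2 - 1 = (r - 1)*(r + 1)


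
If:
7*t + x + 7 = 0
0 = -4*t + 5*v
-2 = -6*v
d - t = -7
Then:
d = -79/12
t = 5/12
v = 1/3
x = -119/12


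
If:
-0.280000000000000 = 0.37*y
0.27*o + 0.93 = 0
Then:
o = -3.44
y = -0.76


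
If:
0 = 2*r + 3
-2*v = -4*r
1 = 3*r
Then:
No Solution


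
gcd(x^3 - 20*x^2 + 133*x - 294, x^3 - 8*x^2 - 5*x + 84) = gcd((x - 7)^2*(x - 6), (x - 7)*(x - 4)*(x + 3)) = x - 7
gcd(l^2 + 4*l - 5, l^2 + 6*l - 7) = l - 1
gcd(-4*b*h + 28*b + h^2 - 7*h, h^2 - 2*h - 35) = h - 7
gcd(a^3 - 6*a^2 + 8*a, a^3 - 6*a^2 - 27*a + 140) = a - 4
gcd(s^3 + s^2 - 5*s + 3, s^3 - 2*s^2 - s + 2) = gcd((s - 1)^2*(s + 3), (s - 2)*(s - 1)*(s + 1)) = s - 1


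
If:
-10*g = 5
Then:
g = -1/2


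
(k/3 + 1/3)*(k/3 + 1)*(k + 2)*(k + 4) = k^4/9 + 10*k^3/9 + 35*k^2/9 + 50*k/9 + 8/3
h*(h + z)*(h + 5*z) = h^3 + 6*h^2*z + 5*h*z^2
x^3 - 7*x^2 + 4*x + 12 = (x - 6)*(x - 2)*(x + 1)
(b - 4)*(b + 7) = b^2 + 3*b - 28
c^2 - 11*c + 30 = (c - 6)*(c - 5)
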